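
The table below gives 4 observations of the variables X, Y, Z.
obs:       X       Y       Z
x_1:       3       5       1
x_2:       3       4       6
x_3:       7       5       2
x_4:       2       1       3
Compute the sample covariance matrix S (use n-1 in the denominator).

Step 1 — column means:
  mean(X) = (3 + 3 + 7 + 2) / 4 = 15/4 = 3.75
  mean(Y) = (5 + 4 + 5 + 1) / 4 = 15/4 = 3.75
  mean(Z) = (1 + 6 + 2 + 3) / 4 = 12/4 = 3

Step 2 — sample covariance S[i,j] = (1/(n-1)) · Σ_k (x_{k,i} - mean_i) · (x_{k,j} - mean_j), with n-1 = 3.
  S[X,X] = ((-0.75)·(-0.75) + (-0.75)·(-0.75) + (3.25)·(3.25) + (-1.75)·(-1.75)) / 3 = 14.75/3 = 4.9167
  S[X,Y] = ((-0.75)·(1.25) + (-0.75)·(0.25) + (3.25)·(1.25) + (-1.75)·(-2.75)) / 3 = 7.75/3 = 2.5833
  S[X,Z] = ((-0.75)·(-2) + (-0.75)·(3) + (3.25)·(-1) + (-1.75)·(0)) / 3 = -4/3 = -1.3333
  S[Y,Y] = ((1.25)·(1.25) + (0.25)·(0.25) + (1.25)·(1.25) + (-2.75)·(-2.75)) / 3 = 10.75/3 = 3.5833
  S[Y,Z] = ((1.25)·(-2) + (0.25)·(3) + (1.25)·(-1) + (-2.75)·(0)) / 3 = -3/3 = -1
  S[Z,Z] = ((-2)·(-2) + (3)·(3) + (-1)·(-1) + (0)·(0)) / 3 = 14/3 = 4.6667

S is symmetric (S[j,i] = S[i,j]). Assembling:

S = [[4.9167, 2.5833, -1.3333],
 [2.5833, 3.5833, -1],
 [-1.3333, -1, 4.6667]]


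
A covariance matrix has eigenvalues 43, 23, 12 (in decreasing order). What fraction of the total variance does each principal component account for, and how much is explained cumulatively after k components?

Step 1 — total variance = trace(Sigma) = Σ λ_i = 43 + 23 + 12 = 78.

Step 2 — fraction explained by component i = λ_i / Σ λ:
  PC1: 43/78 = 0.5513
  PC2: 23/78 = 0.2949
  PC3: 12/78 = 0.1538

Step 3 — cumulative fraction after k components = (λ_1 + ... + λ_k) / Σ λ:
  k = 1: 43/78 = 0.5513
  k = 2: (43 + 23)/78 = 66/78 = 0.8462
  k = 3: (43 + 23 + 12)/78 = 78/78 = 1

Summary (fraction, with percent):

explained: PC1 0.5513 (55.13%), PC2 0.2949 (29.49%), PC3 0.1538 (15.38%);  cumulative: 0.5513, 0.8462, 1


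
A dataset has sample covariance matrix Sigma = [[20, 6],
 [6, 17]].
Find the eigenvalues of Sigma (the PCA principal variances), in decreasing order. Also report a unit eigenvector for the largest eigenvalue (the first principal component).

Step 1 — characteristic polynomial of 2×2 Sigma:
  det(Sigma - λI) = λ² - trace · λ + det = 0.
  trace = 20 + 17 = 37, det = 20·17 - (6)² = 304.
Step 2 — discriminant:
  Δ = trace² - 4·det = 1369 - 1216 = 153.
Step 3 — eigenvalues:
  λ = (trace ± √Δ)/2 = (37 ± 12.3693)/2,
  λ_1 = 24.6847,  λ_2 = 12.3153.

Step 4 — unit eigenvector for λ_1: solve (Sigma - λ_1 I)v = 0. First row:
  (20 - 24.6847)·v_x + (6)·v_y = 0, i.e. (-4.6847)·v_x + (6)·v_y = 0,
  so v ∝ (b, λ_1 - a) = (6, 4.6847) = u.
  ||u|| = √((6)² + (4.6847)²) = √(57.946) ≈ 7.6122,
  v_1 = u/||u|| ≈ (0.7882, 0.6154) (||v_1|| = 1).

λ_1 = 24.6847,  λ_2 = 12.3153;  v_1 ≈ (0.7882, 0.6154)


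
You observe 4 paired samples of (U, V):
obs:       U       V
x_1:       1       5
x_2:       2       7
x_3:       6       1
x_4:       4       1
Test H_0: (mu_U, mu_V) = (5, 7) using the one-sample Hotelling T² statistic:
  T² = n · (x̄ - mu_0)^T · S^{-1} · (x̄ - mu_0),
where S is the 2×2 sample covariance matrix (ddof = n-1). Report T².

Step 1 — sample mean vector:
  mean(U) = (1 + 2 + 6 + 4) / 4 = 13/4 = 3.25
  mean(V) = (5 + 7 + 1 + 1) / 4 = 14/4 = 3.5
  x̄ = (3.25, 3.5),  deviation x̄ - mu_0 = (3.25, 3.5) - (5, 7) = (-1.75, -3.5).

Step 2 — sample covariance matrix, S[i,j] = (1/(n-1)) · Σ_k (x_{k,i} - mean_i) · (x_{k,j} - mean_j), divisor n-1 = 3:
  S[U,U] = ((-2.25)·(-2.25) + (-1.25)·(-1.25) + (2.75)·(2.75) + (0.75)·(0.75)) / 3 = 14.75/3 = 4.9167
  S[U,V] = ((-2.25)·(1.5) + (-1.25)·(3.5) + (2.75)·(-2.5) + (0.75)·(-2.5)) / 3 = -16.5/3 = -5.5
  S[V,V] = ((1.5)·(1.5) + (3.5)·(3.5) + (-2.5)·(-2.5) + (-2.5)·(-2.5)) / 3 = 27/3 = 9
  S = [[4.9167, -5.5],
 [-5.5, 9]].

Step 3 — invert S. det(S) = 4.9167·9 - (-5.5)² = 14.
  S^{-1} = (1/det) · [[d, -b], [-b, a]] = [[0.6429, 0.3929],
 [0.3929, 0.3512]].

Step 4 — quadratic form (x̄ - mu_0)^T · S^{-1} · (x̄ - mu_0):
  S^{-1} · (x̄ - mu_0) = (-2.5, -1.9167),
  (x̄ - mu_0)^T · [...] = (-1.75)·(-2.5) + (-3.5)·(-1.9167) = 11.0833.

Step 5 — scale by n: T² = 4 · 11.0833 = 44.3333.

T² ≈ 44.3333


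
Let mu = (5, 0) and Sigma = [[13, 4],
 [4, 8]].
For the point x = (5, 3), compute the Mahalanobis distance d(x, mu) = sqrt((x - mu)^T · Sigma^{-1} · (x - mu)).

Step 1 — centre the observation: (x - mu) = (0, 3).

Step 2 — invert Sigma. det(Sigma) = 13·8 - (4)² = 88.
  Sigma^{-1} = (1/det) · [[d, -b], [-b, a]] = [[0.0909, -0.0455],
 [-0.0455, 0.1477]].

Step 3 — form the quadratic (x - mu)^T · Sigma^{-1} · (x - mu):
  Sigma^{-1} · (x - mu) = (-0.1364, 0.4432).
  (x - mu)^T · [Sigma^{-1} · (x - mu)] = (0)·(-0.1364) + (3)·(0.4432) = 1.3295.

Step 4 — take square root: d = √(1.3295) ≈ 1.1531.

d(x, mu) = √(1.3295) ≈ 1.1531


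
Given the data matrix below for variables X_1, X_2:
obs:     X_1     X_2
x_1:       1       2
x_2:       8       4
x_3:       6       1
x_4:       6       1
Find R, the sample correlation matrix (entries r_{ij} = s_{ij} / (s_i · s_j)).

Step 1 — column means:
  mean(X_1) = (1 + 8 + 6 + 6) / 4 = 21/4 = 5.25
  mean(X_2) = (2 + 4 + 1 + 1) / 4 = 8/4 = 2

Step 2 — sample variances and covariances s[i,j] = (1/(n-1)) · Σ_k (x_{k,i} - mean_i) · (x_{k,j} - mean_j), with n-1 = 3:
  s[X_1,X_1] = ((-4.25)·(-4.25) + (2.75)·(2.75) + (0.75)·(0.75) + (0.75)·(0.75)) / 3 = 26.75/3 = 8.9167
  s[X_1,X_2] = ((-4.25)·(0) + (2.75)·(2) + (0.75)·(-1) + (0.75)·(-1)) / 3 = 4/3 = 1.3333
  s[X_2,X_2] = ((0)·(0) + (2)·(2) + (-1)·(-1) + (-1)·(-1)) / 3 = 6/3 = 2
  Sample standard deviations s_i = √(s[i,i]):
  s(X_1) = √(8.9167) = 2.9861
  s(X_2) = √(2) = 1.4142

Step 3 — r_{ij} = s_{ij} / (s_i · s_j):
  r[X_1,X_1] = 1 (diagonal).
  r[X_1,X_2] = 1.3333 / (2.9861 · 1.4142) = 1.3333 / 4.223 = 0.3157
  r[X_2,X_2] = 1 (diagonal).

R is symmetric with unit diagonal. Assembling:

R = [[1, 0.3157],
 [0.3157, 1]]


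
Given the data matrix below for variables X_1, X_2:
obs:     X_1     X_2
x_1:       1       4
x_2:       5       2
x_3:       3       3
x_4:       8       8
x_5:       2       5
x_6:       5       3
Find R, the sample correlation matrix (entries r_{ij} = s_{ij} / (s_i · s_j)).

Step 1 — column means:
  mean(X_1) = (1 + 5 + 3 + 8 + 2 + 5) / 6 = 24/6 = 4
  mean(X_2) = (4 + 2 + 3 + 8 + 5 + 3) / 6 = 25/6 = 4.1667

Step 2 — sample variances and covariances s[i,j] = (1/(n-1)) · Σ_k (x_{k,i} - mean_i) · (x_{k,j} - mean_j), with n-1 = 5:
  s[X_1,X_1] = ((-3)·(-3) + (1)·(1) + (-1)·(-1) + (4)·(4) + (-2)·(-2) + (1)·(1)) / 5 = 32/5 = 6.4
  s[X_1,X_2] = ((-3)·(-0.1667) + (1)·(-2.1667) + (-1)·(-1.1667) + (4)·(3.8333) + (-2)·(0.8333) + (1)·(-1.1667)) / 5 = 12/5 = 2.4
  s[X_2,X_2] = ((-0.1667)·(-0.1667) + (-2.1667)·(-2.1667) + (-1.1667)·(-1.1667) + (3.8333)·(3.8333) + (0.8333)·(0.8333) + (-1.1667)·(-1.1667)) / 5 = 22.8333/5 = 4.5667
  Sample standard deviations s_i = √(s[i,i]):
  s(X_1) = √(6.4) = 2.5298
  s(X_2) = √(4.5667) = 2.137

Step 3 — r_{ij} = s_{ij} / (s_i · s_j):
  r[X_1,X_1] = 1 (diagonal).
  r[X_1,X_2] = 2.4 / (2.5298 · 2.137) = 2.4 / 5.4062 = 0.4439
  r[X_2,X_2] = 1 (diagonal).

R is symmetric with unit diagonal. Assembling:

R = [[1, 0.4439],
 [0.4439, 1]]


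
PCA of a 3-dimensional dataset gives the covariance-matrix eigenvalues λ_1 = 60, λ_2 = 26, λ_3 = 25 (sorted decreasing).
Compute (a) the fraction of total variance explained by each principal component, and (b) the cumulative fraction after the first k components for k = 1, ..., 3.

Step 1 — total variance = trace(Sigma) = Σ λ_i = 60 + 26 + 25 = 111.

Step 2 — fraction explained by component i = λ_i / Σ λ:
  PC1: 60/111 = 0.5405
  PC2: 26/111 = 0.2342
  PC3: 25/111 = 0.2252

Step 3 — cumulative fraction after k components = (λ_1 + ... + λ_k) / Σ λ:
  k = 1: 60/111 = 0.5405
  k = 2: (60 + 26)/111 = 86/111 = 0.7748
  k = 3: (60 + 26 + 25)/111 = 111/111 = 1

Summary (fraction, with percent):

explained: PC1 0.5405 (54.05%), PC2 0.2342 (23.42%), PC3 0.2252 (22.52%);  cumulative: 0.5405, 0.7748, 1


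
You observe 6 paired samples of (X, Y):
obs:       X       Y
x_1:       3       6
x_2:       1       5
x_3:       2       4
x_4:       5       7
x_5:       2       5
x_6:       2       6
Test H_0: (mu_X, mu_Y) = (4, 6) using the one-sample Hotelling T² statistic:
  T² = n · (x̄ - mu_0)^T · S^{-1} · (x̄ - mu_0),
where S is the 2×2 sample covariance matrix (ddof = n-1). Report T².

Step 1 — sample mean vector:
  mean(X) = (3 + 1 + 2 + 5 + 2 + 2) / 6 = 15/6 = 2.5
  mean(Y) = (6 + 5 + 4 + 7 + 5 + 6) / 6 = 33/6 = 5.5
  x̄ = (2.5, 5.5),  deviation x̄ - mu_0 = (2.5, 5.5) - (4, 6) = (-1.5, -0.5).

Step 2 — sample covariance matrix, S[i,j] = (1/(n-1)) · Σ_k (x_{k,i} - mean_i) · (x_{k,j} - mean_j), divisor n-1 = 5:
  S[X,X] = ((0.5)·(0.5) + (-1.5)·(-1.5) + (-0.5)·(-0.5) + (2.5)·(2.5) + (-0.5)·(-0.5) + (-0.5)·(-0.5)) / 5 = 9.5/5 = 1.9
  S[X,Y] = ((0.5)·(0.5) + (-1.5)·(-0.5) + (-0.5)·(-1.5) + (2.5)·(1.5) + (-0.5)·(-0.5) + (-0.5)·(0.5)) / 5 = 5.5/5 = 1.1
  S[Y,Y] = ((0.5)·(0.5) + (-0.5)·(-0.5) + (-1.5)·(-1.5) + (1.5)·(1.5) + (-0.5)·(-0.5) + (0.5)·(0.5)) / 5 = 5.5/5 = 1.1
  S = [[1.9, 1.1],
 [1.1, 1.1]].

Step 3 — invert S. det(S) = 1.9·1.1 - (1.1)² = 0.88.
  S^{-1} = (1/det) · [[d, -b], [-b, a]] = [[1.25, -1.25],
 [-1.25, 2.1591]].

Step 4 — quadratic form (x̄ - mu_0)^T · S^{-1} · (x̄ - mu_0):
  S^{-1} · (x̄ - mu_0) = (-1.25, 0.7955),
  (x̄ - mu_0)^T · [...] = (-1.5)·(-1.25) + (-0.5)·(0.7955) = 1.4773.

Step 5 — scale by n: T² = 6 · 1.4773 = 8.8636.

T² ≈ 8.8636


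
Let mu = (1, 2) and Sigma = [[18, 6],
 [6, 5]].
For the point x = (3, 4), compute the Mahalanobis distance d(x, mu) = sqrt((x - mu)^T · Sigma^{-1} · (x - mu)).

Step 1 — centre the observation: (x - mu) = (2, 2).

Step 2 — invert Sigma. det(Sigma) = 18·5 - (6)² = 54.
  Sigma^{-1} = (1/det) · [[d, -b], [-b, a]] = [[0.0926, -0.1111],
 [-0.1111, 0.3333]].

Step 3 — form the quadratic (x - mu)^T · Sigma^{-1} · (x - mu):
  Sigma^{-1} · (x - mu) = (-0.037, 0.4444).
  (x - mu)^T · [Sigma^{-1} · (x - mu)] = (2)·(-0.037) + (2)·(0.4444) = 0.8148.

Step 4 — take square root: d = √(0.8148) ≈ 0.9027.

d(x, mu) = √(0.8148) ≈ 0.9027


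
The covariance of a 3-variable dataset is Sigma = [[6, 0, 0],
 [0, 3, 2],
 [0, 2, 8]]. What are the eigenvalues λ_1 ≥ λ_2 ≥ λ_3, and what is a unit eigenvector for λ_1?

Step 1 — characteristic polynomial p(λ) = det(λI - Sigma) = λ³ - tr·λ² + c_1·λ - det, where tr = trace, c_1 = sum of the principal 2×2 minors, det = det(Sigma):
  tr = 6 + 3 + 8 = 17,
  c_1 = (6·3 - (0)²) + (6·8 - (0)²) + (3·8 - (2)²) = 18 + 48 + 20 = 86,
  det = 6·(3·8 - (2)²) - (0)·((0)·8 - (2)·(0)) + (0)·((0)·(2) - 3·(0)) = 6·(20) - (0)·(0) + (0)·(0) = 120.
  So p(λ) = λ³ - 17λ² + 86λ - 120.
Step 2 — look for an integer root (rational root theorem: any rational root is an integer divisor of 120). Testing λ = 6:
  p(6) = 216 - 612 + 516 - 120 = 0  ✓
  Dividing out (λ - 6): p(λ) = (λ - 6)(λ² - 11λ + 20).
Step 3 — remaining eigenvalues from the quadratic λ² - 11λ + 20 = 0:
  Δ = 11² - 4·20 = 121 - 80 = 41,  λ = (11 ± √41)/2 = (11 ± 6.4031)/2 ≈ 8.7016 or 2.2984.
  Sorted: λ_1 = 8.7016,  λ_2 = 6,  λ_3 = 2.2984  (check: sum = 17 = tr ✓).

Step 4 — unit eigenvector for λ_1 ≈ 8.7016: v spans the null space of (Sigma - λ_1 I), whose rows are
  r_1 = (-2.7016, 0, 0),  r_2 = (0, -5.7016, 2),  r_3 = (0, 2, -0.7016).
  v is orthogonal to every row, so take v ∝ r_1 × r_2 = ((0)·(2) - (0)·(-5.7016), (0)·(0) - (-2.7016)·(2), (-2.7016)·(-5.7016) - (0)·(0)) ≈ (0, 5.4031, 15.4031).
  Let u = (0, 5.4031, 15.4031).
  ||u|| = √((0)² + (5.4031)² + (15.4031)²) = √(266.45) ≈ 16.3233,  v_1 = u/||u|| ≈ (0, 0.331, 0.9436) (||v_1|| = 1).

λ_1 = 8.7016,  λ_2 = 6,  λ_3 = 2.2984;  v_1 ≈ (0, 0.331, 0.9436)


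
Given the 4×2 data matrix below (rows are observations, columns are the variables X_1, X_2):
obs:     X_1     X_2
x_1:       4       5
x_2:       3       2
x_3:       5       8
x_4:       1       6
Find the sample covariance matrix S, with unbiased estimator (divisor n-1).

Step 1 — column means:
  mean(X_1) = (4 + 3 + 5 + 1) / 4 = 13/4 = 3.25
  mean(X_2) = (5 + 2 + 8 + 6) / 4 = 21/4 = 5.25

Step 2 — sample covariance S[i,j] = (1/(n-1)) · Σ_k (x_{k,i} - mean_i) · (x_{k,j} - mean_j), with n-1 = 3.
  S[X_1,X_1] = ((0.75)·(0.75) + (-0.25)·(-0.25) + (1.75)·(1.75) + (-2.25)·(-2.25)) / 3 = 8.75/3 = 2.9167
  S[X_1,X_2] = ((0.75)·(-0.25) + (-0.25)·(-3.25) + (1.75)·(2.75) + (-2.25)·(0.75)) / 3 = 3.75/3 = 1.25
  S[X_2,X_2] = ((-0.25)·(-0.25) + (-3.25)·(-3.25) + (2.75)·(2.75) + (0.75)·(0.75)) / 3 = 18.75/3 = 6.25

S is symmetric (S[j,i] = S[i,j]). Assembling:

S = [[2.9167, 1.25],
 [1.25, 6.25]]


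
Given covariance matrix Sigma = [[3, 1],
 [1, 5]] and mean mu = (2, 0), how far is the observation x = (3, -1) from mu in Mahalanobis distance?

Step 1 — centre the observation: (x - mu) = (1, -1).

Step 2 — invert Sigma. det(Sigma) = 3·5 - (1)² = 14.
  Sigma^{-1} = (1/det) · [[d, -b], [-b, a]] = [[0.3571, -0.0714],
 [-0.0714, 0.2143]].

Step 3 — form the quadratic (x - mu)^T · Sigma^{-1} · (x - mu):
  Sigma^{-1} · (x - mu) = (0.4286, -0.2857).
  (x - mu)^T · [Sigma^{-1} · (x - mu)] = (1)·(0.4286) + (-1)·(-0.2857) = 0.7143.

Step 4 — take square root: d = √(0.7143) ≈ 0.8452.

d(x, mu) = √(0.7143) ≈ 0.8452


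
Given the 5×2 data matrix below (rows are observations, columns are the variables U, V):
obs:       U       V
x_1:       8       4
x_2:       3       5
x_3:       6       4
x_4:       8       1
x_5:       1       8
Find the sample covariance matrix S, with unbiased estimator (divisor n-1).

Step 1 — column means:
  mean(U) = (8 + 3 + 6 + 8 + 1) / 5 = 26/5 = 5.2
  mean(V) = (4 + 5 + 4 + 1 + 8) / 5 = 22/5 = 4.4

Step 2 — sample covariance S[i,j] = (1/(n-1)) · Σ_k (x_{k,i} - mean_i) · (x_{k,j} - mean_j), with n-1 = 4.
  S[U,U] = ((2.8)·(2.8) + (-2.2)·(-2.2) + (0.8)·(0.8) + (2.8)·(2.8) + (-4.2)·(-4.2)) / 4 = 38.8/4 = 9.7
  S[U,V] = ((2.8)·(-0.4) + (-2.2)·(0.6) + (0.8)·(-0.4) + (2.8)·(-3.4) + (-4.2)·(3.6)) / 4 = -27.4/4 = -6.85
  S[V,V] = ((-0.4)·(-0.4) + (0.6)·(0.6) + (-0.4)·(-0.4) + (-3.4)·(-3.4) + (3.6)·(3.6)) / 4 = 25.2/4 = 6.3

S is symmetric (S[j,i] = S[i,j]). Assembling:

S = [[9.7, -6.85],
 [-6.85, 6.3]]


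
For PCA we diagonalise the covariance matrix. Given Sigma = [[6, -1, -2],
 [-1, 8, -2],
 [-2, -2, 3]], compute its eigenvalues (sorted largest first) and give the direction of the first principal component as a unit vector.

Step 1 — characteristic polynomial p(λ) = det(λI - Sigma) = λ³ - tr·λ² + c_1·λ - det, where tr = trace, c_1 = sum of the principal 2×2 minors, det = det(Sigma):
  tr = 6 + 8 + 3 = 17,
  c_1 = (6·8 - (-1)²) + (6·3 - (-2)²) + (8·3 - (-2)²) = 47 + 14 + 20 = 81,
  det = 6·(8·3 - (-2)²) - (-1)·((-1)·3 - (-2)·(-2)) + (-2)·((-1)·(-2) - 8·(-2)) = 6·(20) - (-1)·(-7) + (-2)·(18) = 77.
  So p(λ) = λ³ - 17λ² + 81λ - 77.
Step 2 — look for an integer root (rational root theorem: any rational root is an integer divisor of 77). Testing λ = 7:
  p(7) = 343 - 833 + 567 - 77 = 0  ✓
  Dividing out (λ - 7): p(λ) = (λ - 7)(λ² - 10λ + 11).
Step 3 — remaining eigenvalues from the quadratic λ² - 10λ + 11 = 0:
  Δ = 10² - 4·11 = 100 - 44 = 56,  λ = (10 ± √56)/2 = (10 ± 7.4833)/2 ≈ 8.7417 or 1.2583.
  Sorted: λ_1 = 8.7417,  λ_2 = 7,  λ_3 = 1.2583  (check: sum = 17 = tr ✓).

Step 4 — unit eigenvector for λ_1 ≈ 8.7417: v spans the null space of (Sigma - λ_1 I), whose rows are
  r_1 = (-2.7417, -1, -2),  r_2 = (-1, -0.7417, -2),  r_3 = (-2, -2, -5.7417).
  v is orthogonal to every row, so take v ∝ r_1 × r_2 = ((-1)·(-2) - (-2)·(-0.7417), (-2)·(-1) - (-2.7417)·(-2), (-2.7417)·(-0.7417) - (-1)·(-1)) ≈ (0.5167, -3.4833, 1.0334).
  Let u = (0.5167, -3.4833, 1.0334).
  ||u|| = √((0.5167)² + (-3.4833)² + (1.0334)²) = √(13.4683) ≈ 3.6699,  v_1 = u/||u|| ≈ (0.1408, -0.9492, 0.2816) (||v_1|| = 1).

λ_1 = 8.7417,  λ_2 = 7,  λ_3 = 1.2583;  v_1 ≈ (0.1408, -0.9492, 0.2816)


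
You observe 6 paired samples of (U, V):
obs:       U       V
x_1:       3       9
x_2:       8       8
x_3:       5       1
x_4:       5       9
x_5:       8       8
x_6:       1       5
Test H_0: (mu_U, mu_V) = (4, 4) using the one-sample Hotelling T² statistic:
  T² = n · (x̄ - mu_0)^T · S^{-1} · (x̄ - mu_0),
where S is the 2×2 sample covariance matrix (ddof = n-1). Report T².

Step 1 — sample mean vector:
  mean(U) = (3 + 8 + 5 + 5 + 8 + 1) / 6 = 30/6 = 5
  mean(V) = (9 + 8 + 1 + 9 + 8 + 5) / 6 = 40/6 = 6.6667
  x̄ = (5, 6.6667),  deviation x̄ - mu_0 = (5, 6.6667) - (4, 4) = (1, 2.6667).

Step 2 — sample covariance matrix, S[i,j] = (1/(n-1)) · Σ_k (x_{k,i} - mean_i) · (x_{k,j} - mean_j), divisor n-1 = 5:
  S[U,U] = ((-2)·(-2) + (3)·(3) + (0)·(0) + (0)·(0) + (3)·(3) + (-4)·(-4)) / 5 = 38/5 = 7.6
  S[U,V] = ((-2)·(2.3333) + (3)·(1.3333) + (0)·(-5.6667) + (0)·(2.3333) + (3)·(1.3333) + (-4)·(-1.6667)) / 5 = 10/5 = 2
  S[V,V] = ((2.3333)·(2.3333) + (1.3333)·(1.3333) + (-5.6667)·(-5.6667) + (2.3333)·(2.3333) + (1.3333)·(1.3333) + (-1.6667)·(-1.6667)) / 5 = 49.3333/5 = 9.8667
  S = [[7.6, 2],
 [2, 9.8667]].

Step 3 — invert S. det(S) = 7.6·9.8667 - (2)² = 70.9867.
  S^{-1} = (1/det) · [[d, -b], [-b, a]] = [[0.139, -0.0282],
 [-0.0282, 0.1071]].

Step 4 — quadratic form (x̄ - mu_0)^T · S^{-1} · (x̄ - mu_0):
  S^{-1} · (x̄ - mu_0) = (0.0639, 0.2573),
  (x̄ - mu_0)^T · [...] = (1)·(0.0639) + (2.6667)·(0.2573) = 0.7501.

Step 5 — scale by n: T² = 6 · 0.7501 = 4.5004.

T² ≈ 4.5004


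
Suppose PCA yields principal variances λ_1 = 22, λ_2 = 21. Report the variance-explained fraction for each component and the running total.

Step 1 — total variance = trace(Sigma) = Σ λ_i = 22 + 21 = 43.

Step 2 — fraction explained by component i = λ_i / Σ λ:
  PC1: 22/43 = 0.5116
  PC2: 21/43 = 0.4884

Step 3 — cumulative fraction after k components = (λ_1 + ... + λ_k) / Σ λ:
  k = 1: 22/43 = 0.5116
  k = 2: (22 + 21)/43 = 43/43 = 1

Summary (fraction, with percent):

explained: PC1 0.5116 (51.16%), PC2 0.4884 (48.84%);  cumulative: 0.5116, 1


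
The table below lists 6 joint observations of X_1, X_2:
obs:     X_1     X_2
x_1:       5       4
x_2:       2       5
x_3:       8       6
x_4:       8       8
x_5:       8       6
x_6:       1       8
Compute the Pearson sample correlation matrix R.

Step 1 — column means:
  mean(X_1) = (5 + 2 + 8 + 8 + 8 + 1) / 6 = 32/6 = 5.3333
  mean(X_2) = (4 + 5 + 6 + 8 + 6 + 8) / 6 = 37/6 = 6.1667

Step 2 — sample variances and covariances s[i,j] = (1/(n-1)) · Σ_k (x_{k,i} - mean_i) · (x_{k,j} - mean_j), with n-1 = 5:
  s[X_1,X_1] = ((-0.3333)·(-0.3333) + (-3.3333)·(-3.3333) + (2.6667)·(2.6667) + (2.6667)·(2.6667) + (2.6667)·(2.6667) + (-4.3333)·(-4.3333)) / 5 = 51.3333/5 = 10.2667
  s[X_1,X_2] = ((-0.3333)·(-2.1667) + (-3.3333)·(-1.1667) + (2.6667)·(-0.1667) + (2.6667)·(1.8333) + (2.6667)·(-0.1667) + (-4.3333)·(1.8333)) / 5 = 0.6667/5 = 0.1333
  s[X_2,X_2] = ((-2.1667)·(-2.1667) + (-1.1667)·(-1.1667) + (-0.1667)·(-0.1667) + (1.8333)·(1.8333) + (-0.1667)·(-0.1667) + (1.8333)·(1.8333)) / 5 = 12.8333/5 = 2.5667
  Sample standard deviations s_i = √(s[i,i]):
  s(X_1) = √(10.2667) = 3.2042
  s(X_2) = √(2.5667) = 1.6021

Step 3 — r_{ij} = s_{ij} / (s_i · s_j):
  r[X_1,X_1] = 1 (diagonal).
  r[X_1,X_2] = 0.1333 / (3.2042 · 1.6021) = 0.1333 / 5.1333 = 0.026
  r[X_2,X_2] = 1 (diagonal).

R is symmetric with unit diagonal. Assembling:

R = [[1, 0.026],
 [0.026, 1]]


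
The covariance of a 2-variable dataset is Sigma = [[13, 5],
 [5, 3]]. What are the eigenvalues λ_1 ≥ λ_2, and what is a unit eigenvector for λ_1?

Step 1 — characteristic polynomial of 2×2 Sigma:
  det(Sigma - λI) = λ² - trace · λ + det = 0.
  trace = 13 + 3 = 16, det = 13·3 - (5)² = 14.
Step 2 — discriminant:
  Δ = trace² - 4·det = 256 - 56 = 200.
Step 3 — eigenvalues:
  λ = (trace ± √Δ)/2 = (16 ± 14.1421)/2,
  λ_1 = 15.0711,  λ_2 = 0.9289.

Step 4 — unit eigenvector for λ_1: solve (Sigma - λ_1 I)v = 0. First row:
  (13 - 15.0711)·v_x + (5)·v_y = 0, i.e. (-2.0711)·v_x + (5)·v_y = 0,
  so v ∝ (b, λ_1 - a) = (5, 2.0711) = u.
  ||u|| = √((5)² + (2.0711)²) = √(29.2893) ≈ 5.412,
  v_1 = u/||u|| ≈ (0.9239, 0.3827) (||v_1|| = 1).

λ_1 = 15.0711,  λ_2 = 0.9289;  v_1 ≈ (0.9239, 0.3827)


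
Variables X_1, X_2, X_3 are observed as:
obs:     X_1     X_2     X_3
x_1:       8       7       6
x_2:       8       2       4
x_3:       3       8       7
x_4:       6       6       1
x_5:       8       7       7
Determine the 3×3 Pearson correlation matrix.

Step 1 — column means:
  mean(X_1) = (8 + 8 + 3 + 6 + 8) / 5 = 33/5 = 6.6
  mean(X_2) = (7 + 2 + 8 + 6 + 7) / 5 = 30/5 = 6
  mean(X_3) = (6 + 4 + 7 + 1 + 7) / 5 = 25/5 = 5

Step 2 — sample variances and covariances s[i,j] = (1/(n-1)) · Σ_k (x_{k,i} - mean_i) · (x_{k,j} - mean_j), with n-1 = 4:
  s[X_1,X_1] = ((1.4)·(1.4) + (1.4)·(1.4) + (-3.6)·(-3.6) + (-0.6)·(-0.6) + (1.4)·(1.4)) / 4 = 19.2/4 = 4.8
  s[X_1,X_2] = ((1.4)·(1) + (1.4)·(-4) + (-3.6)·(2) + (-0.6)·(0) + (1.4)·(1)) / 4 = -10/4 = -2.5
  s[X_1,X_3] = ((1.4)·(1) + (1.4)·(-1) + (-3.6)·(2) + (-0.6)·(-4) + (1.4)·(2)) / 4 = -2/4 = -0.5
  s[X_2,X_2] = ((1)·(1) + (-4)·(-4) + (2)·(2) + (0)·(0) + (1)·(1)) / 4 = 22/4 = 5.5
  s[X_2,X_3] = ((1)·(1) + (-4)·(-1) + (2)·(2) + (0)·(-4) + (1)·(2)) / 4 = 11/4 = 2.75
  s[X_3,X_3] = ((1)·(1) + (-1)·(-1) + (2)·(2) + (-4)·(-4) + (2)·(2)) / 4 = 26/4 = 6.5
  Sample standard deviations s_i = √(s[i,i]):
  s(X_1) = √(4.8) = 2.1909
  s(X_2) = √(5.5) = 2.3452
  s(X_3) = √(6.5) = 2.5495

Step 3 — r_{ij} = s_{ij} / (s_i · s_j):
  r[X_1,X_1] = 1 (diagonal).
  r[X_1,X_2] = -2.5 / (2.1909 · 2.3452) = -2.5 / 5.1381 = -0.4866
  r[X_1,X_3] = -0.5 / (2.1909 · 2.5495) = -0.5 / 5.5857 = -0.0895
  r[X_2,X_2] = 1 (diagonal).
  r[X_2,X_3] = 2.75 / (2.3452 · 2.5495) = 2.75 / 5.9791 = 0.4599
  r[X_3,X_3] = 1 (diagonal).

R is symmetric with unit diagonal. Assembling:

R = [[1, -0.4866, -0.0895],
 [-0.4866, 1, 0.4599],
 [-0.0895, 0.4599, 1]]


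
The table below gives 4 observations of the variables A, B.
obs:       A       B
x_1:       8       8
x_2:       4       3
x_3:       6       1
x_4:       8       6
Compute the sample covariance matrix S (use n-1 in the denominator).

Step 1 — column means:
  mean(A) = (8 + 4 + 6 + 8) / 4 = 26/4 = 6.5
  mean(B) = (8 + 3 + 1 + 6) / 4 = 18/4 = 4.5

Step 2 — sample covariance S[i,j] = (1/(n-1)) · Σ_k (x_{k,i} - mean_i) · (x_{k,j} - mean_j), with n-1 = 3.
  S[A,A] = ((1.5)·(1.5) + (-2.5)·(-2.5) + (-0.5)·(-0.5) + (1.5)·(1.5)) / 3 = 11/3 = 3.6667
  S[A,B] = ((1.5)·(3.5) + (-2.5)·(-1.5) + (-0.5)·(-3.5) + (1.5)·(1.5)) / 3 = 13/3 = 4.3333
  S[B,B] = ((3.5)·(3.5) + (-1.5)·(-1.5) + (-3.5)·(-3.5) + (1.5)·(1.5)) / 3 = 29/3 = 9.6667

S is symmetric (S[j,i] = S[i,j]). Assembling:

S = [[3.6667, 4.3333],
 [4.3333, 9.6667]]


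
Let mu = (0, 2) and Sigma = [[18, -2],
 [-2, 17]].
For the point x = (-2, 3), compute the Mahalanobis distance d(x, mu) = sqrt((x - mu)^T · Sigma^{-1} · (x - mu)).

Step 1 — centre the observation: (x - mu) = (-2, 1).

Step 2 — invert Sigma. det(Sigma) = 18·17 - (-2)² = 302.
  Sigma^{-1} = (1/det) · [[d, -b], [-b, a]] = [[0.0563, 0.0066],
 [0.0066, 0.0596]].

Step 3 — form the quadratic (x - mu)^T · Sigma^{-1} · (x - mu):
  Sigma^{-1} · (x - mu) = (-0.106, 0.0464).
  (x - mu)^T · [Sigma^{-1} · (x - mu)] = (-2)·(-0.106) + (1)·(0.0464) = 0.2583.

Step 4 — take square root: d = √(0.2583) ≈ 0.5082.

d(x, mu) = √(0.2583) ≈ 0.5082


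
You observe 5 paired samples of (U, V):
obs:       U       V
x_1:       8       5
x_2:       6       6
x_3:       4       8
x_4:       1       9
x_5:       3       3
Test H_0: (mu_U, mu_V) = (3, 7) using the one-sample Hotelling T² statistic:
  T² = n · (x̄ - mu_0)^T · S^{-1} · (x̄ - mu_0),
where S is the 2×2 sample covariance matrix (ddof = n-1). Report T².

Step 1 — sample mean vector:
  mean(U) = (8 + 6 + 4 + 1 + 3) / 5 = 22/5 = 4.4
  mean(V) = (5 + 6 + 8 + 9 + 3) / 5 = 31/5 = 6.2
  x̄ = (4.4, 6.2),  deviation x̄ - mu_0 = (4.4, 6.2) - (3, 7) = (1.4, -0.8).

Step 2 — sample covariance matrix, S[i,j] = (1/(n-1)) · Σ_k (x_{k,i} - mean_i) · (x_{k,j} - mean_j), divisor n-1 = 4:
  S[U,U] = ((3.6)·(3.6) + (1.6)·(1.6) + (-0.4)·(-0.4) + (-3.4)·(-3.4) + (-1.4)·(-1.4)) / 4 = 29.2/4 = 7.3
  S[U,V] = ((3.6)·(-1.2) + (1.6)·(-0.2) + (-0.4)·(1.8) + (-3.4)·(2.8) + (-1.4)·(-3.2)) / 4 = -10.4/4 = -2.6
  S[V,V] = ((-1.2)·(-1.2) + (-0.2)·(-0.2) + (1.8)·(1.8) + (2.8)·(2.8) + (-3.2)·(-3.2)) / 4 = 22.8/4 = 5.7
  S = [[7.3, -2.6],
 [-2.6, 5.7]].

Step 3 — invert S. det(S) = 7.3·5.7 - (-2.6)² = 34.85.
  S^{-1} = (1/det) · [[d, -b], [-b, a]] = [[0.1636, 0.0746],
 [0.0746, 0.2095]].

Step 4 — quadratic form (x̄ - mu_0)^T · S^{-1} · (x̄ - mu_0):
  S^{-1} · (x̄ - mu_0) = (0.1693, -0.0631),
  (x̄ - mu_0)^T · [...] = (1.4)·(0.1693) + (-0.8)·(-0.0631) = 0.2875.

Step 5 — scale by n: T² = 5 · 0.2875 = 1.4376.

T² ≈ 1.4376


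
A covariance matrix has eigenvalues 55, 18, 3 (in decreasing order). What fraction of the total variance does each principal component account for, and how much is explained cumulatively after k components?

Step 1 — total variance = trace(Sigma) = Σ λ_i = 55 + 18 + 3 = 76.

Step 2 — fraction explained by component i = λ_i / Σ λ:
  PC1: 55/76 = 0.7237
  PC2: 18/76 = 0.2368
  PC3: 3/76 = 0.0395

Step 3 — cumulative fraction after k components = (λ_1 + ... + λ_k) / Σ λ:
  k = 1: 55/76 = 0.7237
  k = 2: (55 + 18)/76 = 73/76 = 0.9605
  k = 3: (55 + 18 + 3)/76 = 76/76 = 1

Summary (fraction, with percent):

explained: PC1 0.7237 (72.37%), PC2 0.2368 (23.68%), PC3 0.0395 (3.95%);  cumulative: 0.7237, 0.9605, 1


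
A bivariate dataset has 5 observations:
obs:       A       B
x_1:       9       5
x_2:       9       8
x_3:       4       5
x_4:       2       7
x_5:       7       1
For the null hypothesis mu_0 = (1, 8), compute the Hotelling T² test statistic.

Step 1 — sample mean vector:
  mean(A) = (9 + 9 + 4 + 2 + 7) / 5 = 31/5 = 6.2
  mean(B) = (5 + 8 + 5 + 7 + 1) / 5 = 26/5 = 5.2
  x̄ = (6.2, 5.2),  deviation x̄ - mu_0 = (6.2, 5.2) - (1, 8) = (5.2, -2.8).

Step 2 — sample covariance matrix, S[i,j] = (1/(n-1)) · Σ_k (x_{k,i} - mean_i) · (x_{k,j} - mean_j), divisor n-1 = 4:
  S[A,A] = ((2.8)·(2.8) + (2.8)·(2.8) + (-2.2)·(-2.2) + (-4.2)·(-4.2) + (0.8)·(0.8)) / 4 = 38.8/4 = 9.7
  S[A,B] = ((2.8)·(-0.2) + (2.8)·(2.8) + (-2.2)·(-0.2) + (-4.2)·(1.8) + (0.8)·(-4.2)) / 4 = -3.2/4 = -0.8
  S[B,B] = ((-0.2)·(-0.2) + (2.8)·(2.8) + (-0.2)·(-0.2) + (1.8)·(1.8) + (-4.2)·(-4.2)) / 4 = 28.8/4 = 7.2
  S = [[9.7, -0.8],
 [-0.8, 7.2]].

Step 3 — invert S. det(S) = 9.7·7.2 - (-0.8)² = 69.2.
  S^{-1} = (1/det) · [[d, -b], [-b, a]] = [[0.104, 0.0116],
 [0.0116, 0.1402]].

Step 4 — quadratic form (x̄ - mu_0)^T · S^{-1} · (x̄ - mu_0):
  S^{-1} · (x̄ - mu_0) = (0.5087, -0.3324),
  (x̄ - mu_0)^T · [...] = (5.2)·(0.5087) + (-2.8)·(-0.3324) = 3.5757.

Step 5 — scale by n: T² = 5 · 3.5757 = 17.8786.

T² ≈ 17.8786


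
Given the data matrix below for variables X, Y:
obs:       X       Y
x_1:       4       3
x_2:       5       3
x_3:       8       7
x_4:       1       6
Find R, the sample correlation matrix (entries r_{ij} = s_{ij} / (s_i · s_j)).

Step 1 — column means:
  mean(X) = (4 + 5 + 8 + 1) / 4 = 18/4 = 4.5
  mean(Y) = (3 + 3 + 7 + 6) / 4 = 19/4 = 4.75

Step 2 — sample variances and covariances s[i,j] = (1/(n-1)) · Σ_k (x_{k,i} - mean_i) · (x_{k,j} - mean_j), with n-1 = 3:
  s[X,X] = ((-0.5)·(-0.5) + (0.5)·(0.5) + (3.5)·(3.5) + (-3.5)·(-3.5)) / 3 = 25/3 = 8.3333
  s[X,Y] = ((-0.5)·(-1.75) + (0.5)·(-1.75) + (3.5)·(2.25) + (-3.5)·(1.25)) / 3 = 3.5/3 = 1.1667
  s[Y,Y] = ((-1.75)·(-1.75) + (-1.75)·(-1.75) + (2.25)·(2.25) + (1.25)·(1.25)) / 3 = 12.75/3 = 4.25
  Sample standard deviations s_i = √(s[i,i]):
  s(X) = √(8.3333) = 2.8868
  s(Y) = √(4.25) = 2.0616

Step 3 — r_{ij} = s_{ij} / (s_i · s_j):
  r[X,X] = 1 (diagonal).
  r[X,Y] = 1.1667 / (2.8868 · 2.0616) = 1.1667 / 5.9512 = 0.196
  r[Y,Y] = 1 (diagonal).

R is symmetric with unit diagonal. Assembling:

R = [[1, 0.196],
 [0.196, 1]]


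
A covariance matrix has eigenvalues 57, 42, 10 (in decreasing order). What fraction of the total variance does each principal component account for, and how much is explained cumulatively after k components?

Step 1 — total variance = trace(Sigma) = Σ λ_i = 57 + 42 + 10 = 109.

Step 2 — fraction explained by component i = λ_i / Σ λ:
  PC1: 57/109 = 0.5229
  PC2: 42/109 = 0.3853
  PC3: 10/109 = 0.0917

Step 3 — cumulative fraction after k components = (λ_1 + ... + λ_k) / Σ λ:
  k = 1: 57/109 = 0.5229
  k = 2: (57 + 42)/109 = 99/109 = 0.9083
  k = 3: (57 + 42 + 10)/109 = 109/109 = 1

Summary (fraction, with percent):

explained: PC1 0.5229 (52.29%), PC2 0.3853 (38.53%), PC3 0.0917 (9.17%);  cumulative: 0.5229, 0.9083, 1


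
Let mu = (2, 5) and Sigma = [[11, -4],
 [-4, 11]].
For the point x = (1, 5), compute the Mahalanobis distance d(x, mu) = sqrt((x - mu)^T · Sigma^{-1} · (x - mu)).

Step 1 — centre the observation: (x - mu) = (-1, 0).

Step 2 — invert Sigma. det(Sigma) = 11·11 - (-4)² = 105.
  Sigma^{-1} = (1/det) · [[d, -b], [-b, a]] = [[0.1048, 0.0381],
 [0.0381, 0.1048]].

Step 3 — form the quadratic (x - mu)^T · Sigma^{-1} · (x - mu):
  Sigma^{-1} · (x - mu) = (-0.1048, -0.0381).
  (x - mu)^T · [Sigma^{-1} · (x - mu)] = (-1)·(-0.1048) + (0)·(-0.0381) = 0.1048.

Step 4 — take square root: d = √(0.1048) ≈ 0.3237.

d(x, mu) = √(0.1048) ≈ 0.3237


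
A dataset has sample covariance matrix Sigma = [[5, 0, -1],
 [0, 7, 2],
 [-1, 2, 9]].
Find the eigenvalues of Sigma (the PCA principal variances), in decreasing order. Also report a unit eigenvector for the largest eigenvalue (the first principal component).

Step 1 — characteristic polynomial p(λ) = det(λI - Sigma) = λ³ - tr·λ² + c_1·λ - det, where tr = trace, c_1 = sum of the principal 2×2 minors, det = det(Sigma):
  tr = 5 + 7 + 9 = 21,
  c_1 = (5·7 - (0)²) + (5·9 - (-1)²) + (7·9 - (2)²) = 35 + 44 + 59 = 138,
  det = 5·(7·9 - (2)²) - (0)·((0)·9 - (2)·(-1)) + (-1)·((0)·(2) - 7·(-1)) = 5·(59) - (0)·(2) + (-1)·(7) = 288.
  So p(λ) = λ³ - 21λ² + 138λ - 288.
Step 2 — look for an integer root (rational root theorem: any rational root is an integer divisor of 288). Testing λ = 6:
  p(6) = 216 - 756 + 828 - 288 = 0  ✓
  Dividing out (λ - 6): p(λ) = (λ - 6)(λ² - 15λ + 48).
Step 3 — remaining eigenvalues from the quadratic λ² - 15λ + 48 = 0:
  Δ = 15² - 4·48 = 225 - 192 = 33,  λ = (15 ± √33)/2 = (15 ± 5.7446)/2 ≈ 10.3723 or 4.6277.
  Sorted: λ_1 = 10.3723,  λ_2 = 6,  λ_3 = 4.6277  (check: sum = 21 = tr ✓).

Step 4 — unit eigenvector for λ_1 ≈ 10.3723: v spans the null space of (Sigma - λ_1 I), whose rows are
  r_1 = (-5.3723, 0, -1),  r_2 = (0, -3.3723, 2),  r_3 = (-1, 2, -1.3723).
  v is orthogonal to every row, so take v ∝ r_1 × r_2 = ((0)·(2) - (-1)·(-3.3723), (-1)·(0) - (-5.3723)·(2), (-5.3723)·(-3.3723) - (0)·(0)) ≈ (-3.3723, 10.7446, 18.1168).
  Rescale (multiply by -1 so the first nonzero entry is positive): u = (3.3723, -10.7446, -18.1168).
  ||u|| = √((3.3723)² + (-10.7446)² + (-18.1168)²) = √(455.0379) ≈ 21.3316,  v_1 = u/||u|| ≈ (0.1581, -0.5037, -0.8493) (||v_1|| = 1).

λ_1 = 10.3723,  λ_2 = 6,  λ_3 = 4.6277;  v_1 ≈ (0.1581, -0.5037, -0.8493)


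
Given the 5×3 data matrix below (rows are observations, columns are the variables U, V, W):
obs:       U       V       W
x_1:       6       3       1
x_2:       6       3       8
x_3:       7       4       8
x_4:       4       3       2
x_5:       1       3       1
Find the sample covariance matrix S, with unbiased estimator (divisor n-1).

Step 1 — column means:
  mean(U) = (6 + 6 + 7 + 4 + 1) / 5 = 24/5 = 4.8
  mean(V) = (3 + 3 + 4 + 3 + 3) / 5 = 16/5 = 3.2
  mean(W) = (1 + 8 + 8 + 2 + 1) / 5 = 20/5 = 4

Step 2 — sample covariance S[i,j] = (1/(n-1)) · Σ_k (x_{k,i} - mean_i) · (x_{k,j} - mean_j), with n-1 = 4.
  S[U,U] = ((1.2)·(1.2) + (1.2)·(1.2) + (2.2)·(2.2) + (-0.8)·(-0.8) + (-3.8)·(-3.8)) / 4 = 22.8/4 = 5.7
  S[U,V] = ((1.2)·(-0.2) + (1.2)·(-0.2) + (2.2)·(0.8) + (-0.8)·(-0.2) + (-3.8)·(-0.2)) / 4 = 2.2/4 = 0.55
  S[U,W] = ((1.2)·(-3) + (1.2)·(4) + (2.2)·(4) + (-0.8)·(-2) + (-3.8)·(-3)) / 4 = 23/4 = 5.75
  S[V,V] = ((-0.2)·(-0.2) + (-0.2)·(-0.2) + (0.8)·(0.8) + (-0.2)·(-0.2) + (-0.2)·(-0.2)) / 4 = 0.8/4 = 0.2
  S[V,W] = ((-0.2)·(-3) + (-0.2)·(4) + (0.8)·(4) + (-0.2)·(-2) + (-0.2)·(-3)) / 4 = 4/4 = 1
  S[W,W] = ((-3)·(-3) + (4)·(4) + (4)·(4) + (-2)·(-2) + (-3)·(-3)) / 4 = 54/4 = 13.5

S is symmetric (S[j,i] = S[i,j]). Assembling:

S = [[5.7, 0.55, 5.75],
 [0.55, 0.2, 1],
 [5.75, 1, 13.5]]


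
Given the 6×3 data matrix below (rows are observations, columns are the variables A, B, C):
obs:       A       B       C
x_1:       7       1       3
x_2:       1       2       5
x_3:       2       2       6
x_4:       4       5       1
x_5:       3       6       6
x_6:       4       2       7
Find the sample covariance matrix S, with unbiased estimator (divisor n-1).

Step 1 — column means:
  mean(A) = (7 + 1 + 2 + 4 + 3 + 4) / 6 = 21/6 = 3.5
  mean(B) = (1 + 2 + 2 + 5 + 6 + 2) / 6 = 18/6 = 3
  mean(C) = (3 + 5 + 6 + 1 + 6 + 7) / 6 = 28/6 = 4.6667

Step 2 — sample covariance S[i,j] = (1/(n-1)) · Σ_k (x_{k,i} - mean_i) · (x_{k,j} - mean_j), with n-1 = 5.
  S[A,A] = ((3.5)·(3.5) + (-2.5)·(-2.5) + (-1.5)·(-1.5) + (0.5)·(0.5) + (-0.5)·(-0.5) + (0.5)·(0.5)) / 5 = 21.5/5 = 4.3
  S[A,B] = ((3.5)·(-2) + (-2.5)·(-1) + (-1.5)·(-1) + (0.5)·(2) + (-0.5)·(3) + (0.5)·(-1)) / 5 = -4/5 = -0.8
  S[A,C] = ((3.5)·(-1.6667) + (-2.5)·(0.3333) + (-1.5)·(1.3333) + (0.5)·(-3.6667) + (-0.5)·(1.3333) + (0.5)·(2.3333)) / 5 = -10/5 = -2
  S[B,B] = ((-2)·(-2) + (-1)·(-1) + (-1)·(-1) + (2)·(2) + (3)·(3) + (-1)·(-1)) / 5 = 20/5 = 4
  S[B,C] = ((-2)·(-1.6667) + (-1)·(0.3333) + (-1)·(1.3333) + (2)·(-3.6667) + (3)·(1.3333) + (-1)·(2.3333)) / 5 = -4/5 = -0.8
  S[C,C] = ((-1.6667)·(-1.6667) + (0.3333)·(0.3333) + (1.3333)·(1.3333) + (-3.6667)·(-3.6667) + (1.3333)·(1.3333) + (2.3333)·(2.3333)) / 5 = 25.3333/5 = 5.0667

S is symmetric (S[j,i] = S[i,j]). Assembling:

S = [[4.3, -0.8, -2],
 [-0.8, 4, -0.8],
 [-2, -0.8, 5.0667]]


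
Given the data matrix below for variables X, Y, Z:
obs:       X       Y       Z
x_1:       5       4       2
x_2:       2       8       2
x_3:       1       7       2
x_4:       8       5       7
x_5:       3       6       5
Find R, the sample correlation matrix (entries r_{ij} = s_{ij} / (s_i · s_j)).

Step 1 — column means:
  mean(X) = (5 + 2 + 1 + 8 + 3) / 5 = 19/5 = 3.8
  mean(Y) = (4 + 8 + 7 + 5 + 6) / 5 = 30/5 = 6
  mean(Z) = (2 + 2 + 2 + 7 + 5) / 5 = 18/5 = 3.6

Step 2 — sample variances and covariances s[i,j] = (1/(n-1)) · Σ_k (x_{k,i} - mean_i) · (x_{k,j} - mean_j), with n-1 = 4:
  s[X,X] = ((1.2)·(1.2) + (-1.8)·(-1.8) + (-2.8)·(-2.8) + (4.2)·(4.2) + (-0.8)·(-0.8)) / 4 = 30.8/4 = 7.7
  s[X,Y] = ((1.2)·(-2) + (-1.8)·(2) + (-2.8)·(1) + (4.2)·(-1) + (-0.8)·(0)) / 4 = -13/4 = -3.25
  s[X,Z] = ((1.2)·(-1.6) + (-1.8)·(-1.6) + (-2.8)·(-1.6) + (4.2)·(3.4) + (-0.8)·(1.4)) / 4 = 18.6/4 = 4.65
  s[Y,Y] = ((-2)·(-2) + (2)·(2) + (1)·(1) + (-1)·(-1) + (0)·(0)) / 4 = 10/4 = 2.5
  s[Y,Z] = ((-2)·(-1.6) + (2)·(-1.6) + (1)·(-1.6) + (-1)·(3.4) + (0)·(1.4)) / 4 = -5/4 = -1.25
  s[Z,Z] = ((-1.6)·(-1.6) + (-1.6)·(-1.6) + (-1.6)·(-1.6) + (3.4)·(3.4) + (1.4)·(1.4)) / 4 = 21.2/4 = 5.3
  Sample standard deviations s_i = √(s[i,i]):
  s(X) = √(7.7) = 2.7749
  s(Y) = √(2.5) = 1.5811
  s(Z) = √(5.3) = 2.3022

Step 3 — r_{ij} = s_{ij} / (s_i · s_j):
  r[X,X] = 1 (diagonal).
  r[X,Y] = -3.25 / (2.7749 · 1.5811) = -3.25 / 4.3875 = -0.7407
  r[X,Z] = 4.65 / (2.7749 · 2.3022) = 4.65 / 6.3883 = 0.7279
  r[Y,Y] = 1 (diagonal).
  r[Y,Z] = -1.25 / (1.5811 · 2.3022) = -1.25 / 3.6401 = -0.3434
  r[Z,Z] = 1 (diagonal).

R is symmetric with unit diagonal. Assembling:

R = [[1, -0.7407, 0.7279],
 [-0.7407, 1, -0.3434],
 [0.7279, -0.3434, 1]]


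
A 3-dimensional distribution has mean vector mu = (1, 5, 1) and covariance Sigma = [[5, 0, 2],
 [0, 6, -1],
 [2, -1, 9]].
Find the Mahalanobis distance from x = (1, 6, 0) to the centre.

Step 1 — centre the observation: (x - mu) = (0, 1, -1).

Step 2 — invert Sigma (cofactor / det for 3×3, or solve directly):
  Sigma^{-1} = [[0.2199, -0.0083, -0.0498],
 [-0.0083, 0.1701, 0.0207],
 [-0.0498, 0.0207, 0.1245]].

Step 3 — form the quadratic (x - mu)^T · Sigma^{-1} · (x - mu):
  Sigma^{-1} · (x - mu) = (0.0415, 0.1494, -0.1037).
  (x - mu)^T · [Sigma^{-1} · (x - mu)] = (0)·(0.0415) + (1)·(0.1494) + (-1)·(-0.1037) = 0.2531.

Step 4 — take square root: d = √(0.2531) ≈ 0.5031.

d(x, mu) = √(0.2531) ≈ 0.5031


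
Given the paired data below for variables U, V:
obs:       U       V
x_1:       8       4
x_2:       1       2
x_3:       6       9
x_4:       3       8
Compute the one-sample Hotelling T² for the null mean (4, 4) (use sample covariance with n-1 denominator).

Step 1 — sample mean vector:
  mean(U) = (8 + 1 + 6 + 3) / 4 = 18/4 = 4.5
  mean(V) = (4 + 2 + 9 + 8) / 4 = 23/4 = 5.75
  x̄ = (4.5, 5.75),  deviation x̄ - mu_0 = (4.5, 5.75) - (4, 4) = (0.5, 1.75).

Step 2 — sample covariance matrix, S[i,j] = (1/(n-1)) · Σ_k (x_{k,i} - mean_i) · (x_{k,j} - mean_j), divisor n-1 = 3:
  S[U,U] = ((3.5)·(3.5) + (-3.5)·(-3.5) + (1.5)·(1.5) + (-1.5)·(-1.5)) / 3 = 29/3 = 9.6667
  S[U,V] = ((3.5)·(-1.75) + (-3.5)·(-3.75) + (1.5)·(3.25) + (-1.5)·(2.25)) / 3 = 8.5/3 = 2.8333
  S[V,V] = ((-1.75)·(-1.75) + (-3.75)·(-3.75) + (3.25)·(3.25) + (2.25)·(2.25)) / 3 = 32.75/3 = 10.9167
  S = [[9.6667, 2.8333],
 [2.8333, 10.9167]].

Step 3 — invert S. det(S) = 9.6667·10.9167 - (2.8333)² = 97.5.
  S^{-1} = (1/det) · [[d, -b], [-b, a]] = [[0.112, -0.0291],
 [-0.0291, 0.0991]].

Step 4 — quadratic form (x̄ - mu_0)^T · S^{-1} · (x̄ - mu_0):
  S^{-1} · (x̄ - mu_0) = (0.0051, 0.159),
  (x̄ - mu_0)^T · [...] = (0.5)·(0.0051) + (1.75)·(0.159) = 0.2808.

Step 5 — scale by n: T² = 4 · 0.2808 = 1.1231.

T² ≈ 1.1231


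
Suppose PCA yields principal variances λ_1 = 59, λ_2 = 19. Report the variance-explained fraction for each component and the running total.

Step 1 — total variance = trace(Sigma) = Σ λ_i = 59 + 19 = 78.

Step 2 — fraction explained by component i = λ_i / Σ λ:
  PC1: 59/78 = 0.7564
  PC2: 19/78 = 0.2436

Step 3 — cumulative fraction after k components = (λ_1 + ... + λ_k) / Σ λ:
  k = 1: 59/78 = 0.7564
  k = 2: (59 + 19)/78 = 78/78 = 1

Summary (fraction, with percent):

explained: PC1 0.7564 (75.64%), PC2 0.2436 (24.36%);  cumulative: 0.7564, 1


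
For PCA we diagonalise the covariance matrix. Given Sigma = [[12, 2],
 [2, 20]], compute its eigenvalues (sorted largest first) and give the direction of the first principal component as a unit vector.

Step 1 — characteristic polynomial of 2×2 Sigma:
  det(Sigma - λI) = λ² - trace · λ + det = 0.
  trace = 12 + 20 = 32, det = 12·20 - (2)² = 236.
Step 2 — discriminant:
  Δ = trace² - 4·det = 1024 - 944 = 80.
Step 3 — eigenvalues:
  λ = (trace ± √Δ)/2 = (32 ± 8.9443)/2,
  λ_1 = 20.4721,  λ_2 = 11.5279.

Step 4 — unit eigenvector for λ_1: solve (Sigma - λ_1 I)v = 0. First row:
  (12 - 20.4721)·v_x + (2)·v_y = 0, i.e. (-8.4721)·v_x + (2)·v_y = 0,
  so v ∝ (b, λ_1 - a) = (2, 8.4721) = u.
  ||u|| = √((2)² + (8.4721)²) = √(75.7771) ≈ 8.705,
  v_1 = u/||u|| ≈ (0.2298, 0.9732) (||v_1|| = 1).

λ_1 = 20.4721,  λ_2 = 11.5279;  v_1 ≈ (0.2298, 0.9732)


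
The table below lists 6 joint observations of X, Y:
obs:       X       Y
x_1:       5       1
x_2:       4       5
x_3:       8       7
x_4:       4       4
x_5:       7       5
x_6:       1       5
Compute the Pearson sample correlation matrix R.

Step 1 — column means:
  mean(X) = (5 + 4 + 8 + 4 + 7 + 1) / 6 = 29/6 = 4.8333
  mean(Y) = (1 + 5 + 7 + 4 + 5 + 5) / 6 = 27/6 = 4.5

Step 2 — sample variances and covariances s[i,j] = (1/(n-1)) · Σ_k (x_{k,i} - mean_i) · (x_{k,j} - mean_j), with n-1 = 5:
  s[X,X] = ((0.1667)·(0.1667) + (-0.8333)·(-0.8333) + (3.1667)·(3.1667) + (-0.8333)·(-0.8333) + (2.1667)·(2.1667) + (-3.8333)·(-3.8333)) / 5 = 30.8333/5 = 6.1667
  s[X,Y] = ((0.1667)·(-3.5) + (-0.8333)·(0.5) + (3.1667)·(2.5) + (-0.8333)·(-0.5) + (2.1667)·(0.5) + (-3.8333)·(0.5)) / 5 = 6.5/5 = 1.3
  s[Y,Y] = ((-3.5)·(-3.5) + (0.5)·(0.5) + (2.5)·(2.5) + (-0.5)·(-0.5) + (0.5)·(0.5) + (0.5)·(0.5)) / 5 = 19.5/5 = 3.9
  Sample standard deviations s_i = √(s[i,i]):
  s(X) = √(6.1667) = 2.4833
  s(Y) = √(3.9) = 1.9748

Step 3 — r_{ij} = s_{ij} / (s_i · s_j):
  r[X,X] = 1 (diagonal).
  r[X,Y] = 1.3 / (2.4833 · 1.9748) = 1.3 / 4.9041 = 0.2651
  r[Y,Y] = 1 (diagonal).

R is symmetric with unit diagonal. Assembling:

R = [[1, 0.2651],
 [0.2651, 1]]
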